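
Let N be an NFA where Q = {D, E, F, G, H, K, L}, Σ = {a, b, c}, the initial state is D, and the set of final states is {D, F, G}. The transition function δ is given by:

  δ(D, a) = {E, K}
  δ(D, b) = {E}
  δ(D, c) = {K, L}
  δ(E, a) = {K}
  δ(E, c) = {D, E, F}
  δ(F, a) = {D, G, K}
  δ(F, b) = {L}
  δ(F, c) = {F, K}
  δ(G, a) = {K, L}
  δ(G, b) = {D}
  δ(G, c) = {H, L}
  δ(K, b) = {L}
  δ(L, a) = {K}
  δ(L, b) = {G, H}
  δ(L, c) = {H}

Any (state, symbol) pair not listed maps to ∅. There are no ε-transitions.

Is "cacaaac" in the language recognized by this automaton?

No

Start in {D}.
Read 'c': D→{K, L}; now {K, L}.
Read 'a': K→∅, L→{K}; now {K}.
Read 'c': K→∅; now ∅.
The set is empty and remains empty for the remaining 4 symbols.
The final set ∅ contains no accepting state.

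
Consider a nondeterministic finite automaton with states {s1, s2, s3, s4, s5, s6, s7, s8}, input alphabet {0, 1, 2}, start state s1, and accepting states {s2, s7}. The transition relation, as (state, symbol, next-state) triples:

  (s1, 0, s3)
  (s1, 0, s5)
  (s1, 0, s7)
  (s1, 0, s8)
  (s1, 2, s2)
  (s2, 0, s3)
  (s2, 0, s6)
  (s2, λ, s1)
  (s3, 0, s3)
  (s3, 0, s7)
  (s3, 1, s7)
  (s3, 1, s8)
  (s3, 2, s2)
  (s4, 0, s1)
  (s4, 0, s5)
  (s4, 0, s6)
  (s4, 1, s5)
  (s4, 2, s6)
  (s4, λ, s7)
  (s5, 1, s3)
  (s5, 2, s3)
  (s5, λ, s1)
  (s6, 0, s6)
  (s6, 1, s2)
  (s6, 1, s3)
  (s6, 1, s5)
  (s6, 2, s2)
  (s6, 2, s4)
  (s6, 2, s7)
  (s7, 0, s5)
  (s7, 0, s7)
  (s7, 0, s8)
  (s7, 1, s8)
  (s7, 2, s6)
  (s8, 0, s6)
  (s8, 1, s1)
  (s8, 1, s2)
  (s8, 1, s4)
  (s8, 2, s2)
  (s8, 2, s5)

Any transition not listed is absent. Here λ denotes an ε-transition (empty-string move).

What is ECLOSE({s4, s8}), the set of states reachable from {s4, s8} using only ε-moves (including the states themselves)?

Begin with {s4, s8}.
ε-move s4 → s7; add s7.

{s4, s7, s8}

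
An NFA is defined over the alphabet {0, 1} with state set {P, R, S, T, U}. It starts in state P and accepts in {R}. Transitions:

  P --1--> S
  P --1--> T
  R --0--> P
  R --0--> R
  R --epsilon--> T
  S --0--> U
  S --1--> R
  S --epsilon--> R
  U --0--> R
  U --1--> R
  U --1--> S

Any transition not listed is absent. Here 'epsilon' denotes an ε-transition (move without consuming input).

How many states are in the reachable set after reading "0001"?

Start in {P}.
Read '0': P→∅; now ∅.
The set is empty and remains empty for the remaining 3 symbols.
That set has 0 states.

0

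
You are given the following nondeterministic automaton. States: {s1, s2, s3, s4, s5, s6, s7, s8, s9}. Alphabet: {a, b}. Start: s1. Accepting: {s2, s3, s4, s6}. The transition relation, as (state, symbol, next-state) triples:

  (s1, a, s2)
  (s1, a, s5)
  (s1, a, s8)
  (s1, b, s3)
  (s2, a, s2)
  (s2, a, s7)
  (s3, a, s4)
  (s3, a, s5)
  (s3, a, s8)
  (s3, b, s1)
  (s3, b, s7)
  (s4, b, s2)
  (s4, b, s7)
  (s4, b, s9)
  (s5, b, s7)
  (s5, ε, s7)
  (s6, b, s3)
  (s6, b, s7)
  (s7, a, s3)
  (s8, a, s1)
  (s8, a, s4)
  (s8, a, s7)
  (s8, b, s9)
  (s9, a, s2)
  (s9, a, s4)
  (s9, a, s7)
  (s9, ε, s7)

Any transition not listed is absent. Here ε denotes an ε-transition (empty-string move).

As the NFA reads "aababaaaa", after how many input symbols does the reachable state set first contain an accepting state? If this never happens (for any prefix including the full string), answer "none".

Start in {s1}.
Read 'a': {s1} → {s2, s5, s7, s8}.
None of the earlier sets intersect F, but {s2, s5, s7, s8} does.

1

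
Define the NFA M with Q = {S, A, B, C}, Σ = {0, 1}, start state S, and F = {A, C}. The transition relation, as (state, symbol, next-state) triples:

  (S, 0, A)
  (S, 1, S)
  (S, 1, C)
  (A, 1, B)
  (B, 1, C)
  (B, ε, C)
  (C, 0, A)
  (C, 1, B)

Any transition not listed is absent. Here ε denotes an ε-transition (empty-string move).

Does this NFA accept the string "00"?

No

Start in {S}.
Read '0': S→{A}; now {A}.
Read '0': A→∅; now ∅.
The final set ∅ contains no accepting state.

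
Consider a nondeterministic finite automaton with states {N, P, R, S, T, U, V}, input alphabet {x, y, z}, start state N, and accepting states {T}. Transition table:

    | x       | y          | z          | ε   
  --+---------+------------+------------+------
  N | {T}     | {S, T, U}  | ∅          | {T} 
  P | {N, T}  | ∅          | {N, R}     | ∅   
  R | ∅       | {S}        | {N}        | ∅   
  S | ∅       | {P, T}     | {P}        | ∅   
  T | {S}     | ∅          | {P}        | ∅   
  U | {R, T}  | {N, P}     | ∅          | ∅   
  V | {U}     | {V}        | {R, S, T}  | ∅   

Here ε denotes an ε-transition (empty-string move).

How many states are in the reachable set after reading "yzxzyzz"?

0

Start: ε-closure({N}) = {N, T}.
Read 'y': {N, T} → {S, T, U}.
Read 'z': {S, T, U} → {P}.
Read 'x': {P} → {N, T}.
Read 'z': {N, T} → {P}.
Read 'y': {P} → ∅.
The set is empty and remains empty for the remaining 2 symbols.
That set has 0 states.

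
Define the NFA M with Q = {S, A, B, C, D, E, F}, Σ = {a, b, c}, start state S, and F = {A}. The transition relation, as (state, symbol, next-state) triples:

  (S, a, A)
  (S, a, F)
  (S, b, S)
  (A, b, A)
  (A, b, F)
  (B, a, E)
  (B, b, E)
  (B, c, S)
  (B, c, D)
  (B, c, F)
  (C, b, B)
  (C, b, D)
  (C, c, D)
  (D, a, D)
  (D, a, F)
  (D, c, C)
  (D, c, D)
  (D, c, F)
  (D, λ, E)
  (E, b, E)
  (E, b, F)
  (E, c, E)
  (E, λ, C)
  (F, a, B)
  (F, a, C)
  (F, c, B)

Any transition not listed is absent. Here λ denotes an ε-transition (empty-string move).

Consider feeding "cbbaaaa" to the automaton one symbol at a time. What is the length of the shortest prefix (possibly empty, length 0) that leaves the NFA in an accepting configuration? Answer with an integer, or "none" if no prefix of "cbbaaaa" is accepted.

none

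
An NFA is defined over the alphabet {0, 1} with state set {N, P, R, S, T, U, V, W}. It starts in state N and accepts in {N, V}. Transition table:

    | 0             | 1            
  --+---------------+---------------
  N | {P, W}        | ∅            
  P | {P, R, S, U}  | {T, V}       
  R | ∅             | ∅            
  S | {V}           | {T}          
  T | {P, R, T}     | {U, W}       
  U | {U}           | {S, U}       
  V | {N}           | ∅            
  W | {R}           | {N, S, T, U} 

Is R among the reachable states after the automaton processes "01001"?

Start in {N}.
Read '0': {N} → {P, W}.
Read '1': {P, W} → {N, S, T, U, V}.
Read '0': {N, S, T, U, V} → {N, P, R, T, U, V, W}.
Read '0': {N, P, R, T, U, V, W} → {N, P, R, S, T, U, W}.
Read '1': {N, P, R, S, T, U, W} → {N, S, T, U, V, W}.
State R is not in {N, S, T, U, V, W}.

No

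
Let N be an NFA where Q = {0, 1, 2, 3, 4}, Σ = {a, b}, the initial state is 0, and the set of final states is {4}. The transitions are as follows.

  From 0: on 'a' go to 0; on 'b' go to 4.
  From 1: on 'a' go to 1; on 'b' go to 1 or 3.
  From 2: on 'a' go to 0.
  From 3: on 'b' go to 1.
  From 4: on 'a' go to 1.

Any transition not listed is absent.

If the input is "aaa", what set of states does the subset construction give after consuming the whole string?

Start in {0}.
Read 'a': {0} → {0}.
Read 'a': {0} → {0}.
Read 'a': {0} → {0}.

{0}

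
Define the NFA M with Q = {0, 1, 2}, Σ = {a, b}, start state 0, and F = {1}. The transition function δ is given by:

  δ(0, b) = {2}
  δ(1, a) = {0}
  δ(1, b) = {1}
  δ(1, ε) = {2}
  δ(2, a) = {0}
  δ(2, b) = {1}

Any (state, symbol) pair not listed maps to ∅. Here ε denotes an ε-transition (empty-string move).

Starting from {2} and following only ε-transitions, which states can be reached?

Begin with {2}.
No ε-moves leave this set, so the closure equals the set itself.

{2}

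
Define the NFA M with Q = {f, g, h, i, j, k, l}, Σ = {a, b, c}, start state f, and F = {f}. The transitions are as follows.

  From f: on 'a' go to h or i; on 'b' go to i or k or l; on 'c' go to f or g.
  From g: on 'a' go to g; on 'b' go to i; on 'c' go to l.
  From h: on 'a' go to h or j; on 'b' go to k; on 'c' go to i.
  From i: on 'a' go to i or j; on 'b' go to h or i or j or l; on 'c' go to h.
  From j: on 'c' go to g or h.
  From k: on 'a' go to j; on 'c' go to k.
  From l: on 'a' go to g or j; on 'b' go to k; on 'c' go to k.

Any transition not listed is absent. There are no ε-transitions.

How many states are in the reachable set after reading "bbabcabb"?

5

Start in {f}.
Read 'b': f→{i, k, l}; now {i, k, l}.
Read 'b': i→{h, i, j, l}, k→∅, l→{k}; now {h, i, j, k, l}.
Read 'a': h→{h, j}, i→{i, j}, j→∅, k→{j}, l→{g, j}; now {g, h, i, j}.
Read 'b': g→{i}, h→{k}, i→{h, i, j, l}, j→∅; now {h, i, j, k, l}.
Read 'c': h→{i}, i→{h}, j→{g, h}, k→{k}, l→{k}; now {g, h, i, k}.
Read 'a': g→{g}, h→{h, j}, i→{i, j}, k→{j}; now {g, h, i, j}.
Read 'b': g→{i}, h→{k}, i→{h, i, j, l}, j→∅; now {h, i, j, k, l}.
Read 'b': h→{k}, i→{h, i, j, l}, j→∅, k→∅, l→{k}; now {h, i, j, k, l}.
That set has 5 states.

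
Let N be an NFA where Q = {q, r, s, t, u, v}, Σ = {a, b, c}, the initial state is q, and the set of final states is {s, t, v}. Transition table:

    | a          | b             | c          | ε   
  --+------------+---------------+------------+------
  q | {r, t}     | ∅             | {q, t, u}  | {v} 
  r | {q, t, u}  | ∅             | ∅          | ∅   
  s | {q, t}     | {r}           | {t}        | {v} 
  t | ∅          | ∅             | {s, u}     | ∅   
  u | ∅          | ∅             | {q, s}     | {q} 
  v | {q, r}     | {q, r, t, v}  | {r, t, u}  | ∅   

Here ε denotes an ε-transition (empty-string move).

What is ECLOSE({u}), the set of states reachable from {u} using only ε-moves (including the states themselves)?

{q, u, v}

Begin with {u}.
ε-move u → q; add q.
ε-move q → v; add v.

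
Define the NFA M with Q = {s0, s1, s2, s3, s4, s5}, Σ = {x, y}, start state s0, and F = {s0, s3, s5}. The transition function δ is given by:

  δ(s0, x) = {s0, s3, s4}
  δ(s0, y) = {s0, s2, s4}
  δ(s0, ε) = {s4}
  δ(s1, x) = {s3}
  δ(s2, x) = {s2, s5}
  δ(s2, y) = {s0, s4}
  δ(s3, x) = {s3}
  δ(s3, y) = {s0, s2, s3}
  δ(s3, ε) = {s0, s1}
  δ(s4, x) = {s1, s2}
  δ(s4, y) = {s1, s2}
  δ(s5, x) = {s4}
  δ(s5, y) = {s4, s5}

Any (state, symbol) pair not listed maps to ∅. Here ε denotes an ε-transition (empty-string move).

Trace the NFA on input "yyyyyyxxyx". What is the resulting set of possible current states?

Start: ε-closure({s0}) = {s0, s4}.
Read 'y': {s0, s4} → {s0, s1, s2, s4}.
Read 'y': {s0, s1, s2, s4} → {s0, s1, s2, s4}.
Read 'y': {s0, s1, s2, s4} → {s0, s1, s2, s4}.
Read 'y': {s0, s1, s2, s4} → {s0, s1, s2, s4}.
Read 'y': {s0, s1, s2, s4} → {s0, s1, s2, s4}.
Read 'y': {s0, s1, s2, s4} → {s0, s1, s2, s4}.
Read 'x': {s0, s1, s2, s4} → {s0, s1, s2, s3, s4, s5}.
Read 'x': {s0, s1, s2, s3, s4, s5} → {s0, s1, s2, s3, s4, s5}.
Read 'y': {s0, s1, s2, s3, s4, s5} → {s0, s1, s2, s3, s4, s5}.
Read 'x': {s0, s1, s2, s3, s4, s5} → {s0, s1, s2, s3, s4, s5}.

{s0, s1, s2, s3, s4, s5}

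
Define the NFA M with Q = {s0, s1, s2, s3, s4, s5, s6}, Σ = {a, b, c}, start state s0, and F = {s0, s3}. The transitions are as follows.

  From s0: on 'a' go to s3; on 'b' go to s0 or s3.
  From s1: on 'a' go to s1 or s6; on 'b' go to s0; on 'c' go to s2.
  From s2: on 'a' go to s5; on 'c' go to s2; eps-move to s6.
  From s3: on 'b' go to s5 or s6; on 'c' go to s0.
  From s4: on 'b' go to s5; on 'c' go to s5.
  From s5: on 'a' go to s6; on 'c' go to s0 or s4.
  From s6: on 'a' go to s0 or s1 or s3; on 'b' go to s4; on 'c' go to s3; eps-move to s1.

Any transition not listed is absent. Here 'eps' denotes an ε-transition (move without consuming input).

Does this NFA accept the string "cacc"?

No

Start in {s0}.
Read 'c': {s0} → ∅.
The set is empty and remains empty for the remaining 3 symbols.
The final set ∅ contains no accepting state.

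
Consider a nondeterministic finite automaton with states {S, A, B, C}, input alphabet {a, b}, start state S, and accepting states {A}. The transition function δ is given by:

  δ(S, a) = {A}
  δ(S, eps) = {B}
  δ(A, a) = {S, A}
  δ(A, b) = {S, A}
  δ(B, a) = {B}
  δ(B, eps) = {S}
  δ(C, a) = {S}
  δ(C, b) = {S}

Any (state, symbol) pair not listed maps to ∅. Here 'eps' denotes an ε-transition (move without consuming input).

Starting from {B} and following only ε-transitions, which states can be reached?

Begin with {B}.
ε-move B → S; add S.

{S, B}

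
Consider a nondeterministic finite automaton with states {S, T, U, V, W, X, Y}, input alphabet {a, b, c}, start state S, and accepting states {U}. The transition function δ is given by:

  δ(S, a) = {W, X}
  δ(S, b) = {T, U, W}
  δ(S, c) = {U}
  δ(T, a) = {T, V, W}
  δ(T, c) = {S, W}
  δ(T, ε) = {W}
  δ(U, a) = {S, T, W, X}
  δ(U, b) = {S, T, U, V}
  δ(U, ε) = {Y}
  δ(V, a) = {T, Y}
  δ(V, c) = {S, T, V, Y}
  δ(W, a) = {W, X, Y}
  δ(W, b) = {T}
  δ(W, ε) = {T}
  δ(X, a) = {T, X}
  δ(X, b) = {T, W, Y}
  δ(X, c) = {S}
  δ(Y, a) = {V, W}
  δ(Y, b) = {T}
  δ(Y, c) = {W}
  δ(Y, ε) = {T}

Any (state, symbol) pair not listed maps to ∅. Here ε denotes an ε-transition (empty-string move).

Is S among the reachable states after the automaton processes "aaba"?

No

Start in {S}.
Read 'a': S→{W, X}; union {W, X}; ε-closure = {T, W, X}.
Read 'a': T→{T, V, W}, W→{W, X, Y}, X→{T, X}; now {T, V, W, X, Y}.
Read 'b': T→∅, V→∅, W→{T}, X→{T, W, Y}, Y→{T}; now {T, W, Y}.
Read 'a': T→{T, V, W}, W→{W, X, Y}, Y→{V, W}; now {T, V, W, X, Y}.
State S is not in {T, V, W, X, Y}.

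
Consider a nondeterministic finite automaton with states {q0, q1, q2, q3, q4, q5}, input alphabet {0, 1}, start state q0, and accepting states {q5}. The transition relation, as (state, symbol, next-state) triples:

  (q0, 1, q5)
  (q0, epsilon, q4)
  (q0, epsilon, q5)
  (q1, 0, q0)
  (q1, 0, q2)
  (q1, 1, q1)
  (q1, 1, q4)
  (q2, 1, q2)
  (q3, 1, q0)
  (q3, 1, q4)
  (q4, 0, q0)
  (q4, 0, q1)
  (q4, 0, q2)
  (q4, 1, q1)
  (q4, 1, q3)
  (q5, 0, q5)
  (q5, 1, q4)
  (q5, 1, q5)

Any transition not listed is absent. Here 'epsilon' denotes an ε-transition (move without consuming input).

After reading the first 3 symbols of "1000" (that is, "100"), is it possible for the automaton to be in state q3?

Start: ε-closure({q0}) = {q0, q4, q5}.
Read '1': {q0, q4, q5} → {q1, q3, q4, q5}.
Read '0': {q1, q3, q4, q5} → {q0, q1, q2, q4, q5}.
Read '0': {q0, q1, q2, q4, q5} → {q0, q1, q2, q4, q5}.
State q3 is not in {q0, q1, q2, q4, q5}.

No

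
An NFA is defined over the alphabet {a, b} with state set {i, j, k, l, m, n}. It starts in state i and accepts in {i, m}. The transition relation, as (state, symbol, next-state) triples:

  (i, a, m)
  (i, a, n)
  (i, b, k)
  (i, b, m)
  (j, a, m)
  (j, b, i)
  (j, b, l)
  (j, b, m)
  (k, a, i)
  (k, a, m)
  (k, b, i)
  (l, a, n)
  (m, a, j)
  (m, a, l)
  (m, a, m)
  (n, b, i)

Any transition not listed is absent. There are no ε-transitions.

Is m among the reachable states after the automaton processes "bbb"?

Yes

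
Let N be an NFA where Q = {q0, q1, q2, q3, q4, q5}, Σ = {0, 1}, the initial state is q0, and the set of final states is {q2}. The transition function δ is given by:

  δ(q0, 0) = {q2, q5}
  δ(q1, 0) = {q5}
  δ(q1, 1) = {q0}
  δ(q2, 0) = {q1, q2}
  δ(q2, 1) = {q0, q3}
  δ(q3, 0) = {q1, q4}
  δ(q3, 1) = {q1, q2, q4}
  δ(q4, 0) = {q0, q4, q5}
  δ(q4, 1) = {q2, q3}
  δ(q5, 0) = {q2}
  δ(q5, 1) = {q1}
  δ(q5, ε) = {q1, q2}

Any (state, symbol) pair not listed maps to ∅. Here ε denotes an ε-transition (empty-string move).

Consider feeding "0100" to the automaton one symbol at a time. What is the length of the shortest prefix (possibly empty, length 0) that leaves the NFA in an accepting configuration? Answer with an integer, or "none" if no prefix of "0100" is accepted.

Start in {q0}.
Read '0': {q0} → {q1, q2, q5}.
None of the earlier sets intersect F, but {q1, q2, q5} does.

1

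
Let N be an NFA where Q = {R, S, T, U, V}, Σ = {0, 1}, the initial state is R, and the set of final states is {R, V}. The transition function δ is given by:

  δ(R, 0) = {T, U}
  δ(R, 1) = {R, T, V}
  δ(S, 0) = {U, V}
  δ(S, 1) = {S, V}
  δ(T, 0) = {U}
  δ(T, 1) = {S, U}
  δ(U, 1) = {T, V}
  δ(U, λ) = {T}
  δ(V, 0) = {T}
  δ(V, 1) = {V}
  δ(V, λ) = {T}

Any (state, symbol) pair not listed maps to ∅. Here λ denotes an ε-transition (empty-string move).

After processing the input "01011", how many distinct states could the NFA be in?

4

Start in {R}.
Read '0': {R} → {T, U}.
Read '1': {T, U} → {S, T, U, V}.
Read '0': {S, T, U, V} → {T, U, V}.
Read '1': {T, U, V} → {S, T, U, V}.
Read '1': {S, T, U, V} → {S, T, U, V}.
That set has 4 states.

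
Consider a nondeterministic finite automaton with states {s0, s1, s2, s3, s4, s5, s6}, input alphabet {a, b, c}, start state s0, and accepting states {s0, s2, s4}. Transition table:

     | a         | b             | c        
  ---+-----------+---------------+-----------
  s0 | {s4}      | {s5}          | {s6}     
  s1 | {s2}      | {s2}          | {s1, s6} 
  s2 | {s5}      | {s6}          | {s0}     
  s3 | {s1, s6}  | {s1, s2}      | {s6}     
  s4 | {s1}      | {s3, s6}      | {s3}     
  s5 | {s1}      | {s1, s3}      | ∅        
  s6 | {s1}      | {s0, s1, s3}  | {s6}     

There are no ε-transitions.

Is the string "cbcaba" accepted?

Start in {s0}.
Read 'c': s0→{s6}; now {s6}.
Read 'b': s6→{s0, s1, s3}; now {s0, s1, s3}.
Read 'c': s0→{s6}, s1→{s1, s6}, s3→{s6}; now {s1, s6}.
Read 'a': s1→{s2}, s6→{s1}; now {s1, s2}.
Read 'b': s1→{s2}, s2→{s6}; now {s2, s6}.
Read 'a': s2→{s5}, s6→{s1}; now {s1, s5}.
The final set {s1, s5} contains no accepting state.

No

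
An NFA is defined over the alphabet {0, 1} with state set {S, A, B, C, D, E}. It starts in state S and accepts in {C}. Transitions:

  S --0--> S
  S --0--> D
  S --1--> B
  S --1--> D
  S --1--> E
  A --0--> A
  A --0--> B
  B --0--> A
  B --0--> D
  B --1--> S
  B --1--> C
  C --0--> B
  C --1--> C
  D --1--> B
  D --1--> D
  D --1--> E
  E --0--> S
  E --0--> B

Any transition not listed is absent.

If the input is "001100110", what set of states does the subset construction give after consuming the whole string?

{S, A, B, D}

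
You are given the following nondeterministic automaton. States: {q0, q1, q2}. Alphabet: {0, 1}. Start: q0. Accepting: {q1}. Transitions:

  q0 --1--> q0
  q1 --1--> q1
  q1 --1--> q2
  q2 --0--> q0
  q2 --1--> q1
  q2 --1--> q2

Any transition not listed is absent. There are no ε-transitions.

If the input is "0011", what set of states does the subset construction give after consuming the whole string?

Start in {q0}.
Read '0': {q0} → ∅.
The set is empty and remains empty for the remaining 3 symbols.

∅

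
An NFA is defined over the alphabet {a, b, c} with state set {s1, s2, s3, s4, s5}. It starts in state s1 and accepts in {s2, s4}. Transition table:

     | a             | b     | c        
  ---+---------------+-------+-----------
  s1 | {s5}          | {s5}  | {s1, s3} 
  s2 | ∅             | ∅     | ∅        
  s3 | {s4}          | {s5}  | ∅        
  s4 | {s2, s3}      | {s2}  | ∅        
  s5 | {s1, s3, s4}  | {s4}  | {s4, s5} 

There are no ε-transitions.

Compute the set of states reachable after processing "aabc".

{s4, s5}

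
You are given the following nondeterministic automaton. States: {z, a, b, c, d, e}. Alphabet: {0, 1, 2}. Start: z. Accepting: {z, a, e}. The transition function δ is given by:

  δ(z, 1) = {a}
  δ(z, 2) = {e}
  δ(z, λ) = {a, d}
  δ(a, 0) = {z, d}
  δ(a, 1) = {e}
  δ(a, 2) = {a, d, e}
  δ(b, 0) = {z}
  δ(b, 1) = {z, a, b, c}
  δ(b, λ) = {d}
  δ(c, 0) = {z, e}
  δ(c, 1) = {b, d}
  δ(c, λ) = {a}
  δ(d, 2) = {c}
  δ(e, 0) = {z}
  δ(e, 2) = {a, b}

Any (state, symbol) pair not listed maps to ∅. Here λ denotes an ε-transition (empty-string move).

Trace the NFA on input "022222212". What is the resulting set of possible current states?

{a, b, c, d, e}

Start: ε-closure({z}) = {z, a, d}.
Read '0': {z, a, d} → {z, a, d}.
Read '2': {z, a, d} → {a, c, d, e}.
Read '2': {a, c, d, e} → {a, b, c, d, e}.
Read '2': {a, b, c, d, e} → {a, b, c, d, e}.
Read '2': {a, b, c, d, e} → {a, b, c, d, e}.
Read '2': {a, b, c, d, e} → {a, b, c, d, e}.
Read '2': {a, b, c, d, e} → {a, b, c, d, e}.
Read '1': {a, b, c, d, e} → {z, a, b, c, d, e}.
Read '2': {z, a, b, c, d, e} → {a, b, c, d, e}.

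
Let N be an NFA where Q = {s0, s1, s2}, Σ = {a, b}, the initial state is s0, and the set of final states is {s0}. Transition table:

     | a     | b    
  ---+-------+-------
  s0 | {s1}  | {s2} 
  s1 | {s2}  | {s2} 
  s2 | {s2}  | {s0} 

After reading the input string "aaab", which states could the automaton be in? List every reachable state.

Start in {s0}.
Read 'a': s0→{s1}; now {s1}.
Read 'a': s1→{s2}; now {s2}.
Read 'a': s2→{s2}; now {s2}.
Read 'b': s2→{s0}; now {s0}.

{s0}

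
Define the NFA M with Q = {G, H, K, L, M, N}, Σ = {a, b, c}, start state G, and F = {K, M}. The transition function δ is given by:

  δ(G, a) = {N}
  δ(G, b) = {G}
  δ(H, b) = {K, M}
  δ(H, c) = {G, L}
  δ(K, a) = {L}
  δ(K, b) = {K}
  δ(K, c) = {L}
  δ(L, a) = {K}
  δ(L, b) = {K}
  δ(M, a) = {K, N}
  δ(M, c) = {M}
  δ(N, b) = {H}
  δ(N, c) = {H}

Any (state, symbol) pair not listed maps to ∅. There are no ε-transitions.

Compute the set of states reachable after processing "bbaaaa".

Start in {G}.
Read 'b': {G} → {G}.
Read 'b': {G} → {G}.
Read 'a': {G} → {N}.
Read 'a': {N} → ∅.
The set is empty and remains empty for the remaining 2 symbols.

∅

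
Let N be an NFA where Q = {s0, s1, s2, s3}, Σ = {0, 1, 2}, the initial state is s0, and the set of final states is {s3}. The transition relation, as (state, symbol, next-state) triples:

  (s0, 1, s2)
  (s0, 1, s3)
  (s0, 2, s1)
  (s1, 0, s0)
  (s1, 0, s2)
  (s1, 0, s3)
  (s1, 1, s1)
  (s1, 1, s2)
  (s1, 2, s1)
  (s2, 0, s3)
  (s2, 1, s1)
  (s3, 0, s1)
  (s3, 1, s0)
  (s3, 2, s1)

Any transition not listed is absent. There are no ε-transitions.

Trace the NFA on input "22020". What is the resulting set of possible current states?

Start in {s0}.
Read '2': s0→{s1}; now {s1}.
Read '2': s1→{s1}; now {s1}.
Read '0': s1→{s0, s2, s3}; now {s0, s2, s3}.
Read '2': s0→{s1}, s2→∅, s3→{s1}; now {s1}.
Read '0': s1→{s0, s2, s3}; now {s0, s2, s3}.

{s0, s2, s3}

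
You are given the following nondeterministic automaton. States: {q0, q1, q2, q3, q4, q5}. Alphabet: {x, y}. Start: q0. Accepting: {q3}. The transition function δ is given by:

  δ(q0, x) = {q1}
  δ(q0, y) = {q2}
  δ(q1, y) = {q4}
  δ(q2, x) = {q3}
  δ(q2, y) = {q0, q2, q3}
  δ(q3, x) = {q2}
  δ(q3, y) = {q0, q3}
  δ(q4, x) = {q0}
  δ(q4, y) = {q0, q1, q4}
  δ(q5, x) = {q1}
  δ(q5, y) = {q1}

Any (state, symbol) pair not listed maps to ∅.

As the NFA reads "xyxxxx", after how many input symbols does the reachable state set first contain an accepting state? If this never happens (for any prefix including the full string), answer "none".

none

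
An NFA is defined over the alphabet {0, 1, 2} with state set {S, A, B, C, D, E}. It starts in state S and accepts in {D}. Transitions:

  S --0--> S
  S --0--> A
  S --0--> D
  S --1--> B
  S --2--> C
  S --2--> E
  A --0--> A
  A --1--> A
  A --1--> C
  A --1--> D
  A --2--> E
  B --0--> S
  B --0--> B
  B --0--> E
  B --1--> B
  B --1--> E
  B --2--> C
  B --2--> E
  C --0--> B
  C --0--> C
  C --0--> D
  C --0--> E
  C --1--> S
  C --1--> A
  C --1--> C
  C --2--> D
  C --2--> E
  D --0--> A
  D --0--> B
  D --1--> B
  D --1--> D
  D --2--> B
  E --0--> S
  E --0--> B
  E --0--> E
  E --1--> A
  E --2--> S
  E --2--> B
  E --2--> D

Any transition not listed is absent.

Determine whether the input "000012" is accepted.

Start in {S}.
Read '0': S→{S, A, D}; now {S, A, D}.
Read '0': S→{S, A, D}, A→{A}, D→{A, B}; now {S, A, B, D}.
Read '0': S→{S, A, D}, A→{A}, B→{S, B, E}, D→{A, B}; now {S, A, B, D, E}.
Read '0': S→{S, A, D}, A→{A}, B→{S, B, E}, D→{A, B}, E→{S, B, E}; now {S, A, B, D, E}.
Read '1': S→{B}, A→{A, C, D}, B→{B, E}, D→{B, D}, E→{A}; now {A, B, C, D, E}.
Read '2': A→{E}, B→{C, E}, C→{D, E}, D→{B}, E→{S, B, D}; now {S, B, C, D, E}.
The final set {S, B, C, D, E} contains the accepting state D.

Yes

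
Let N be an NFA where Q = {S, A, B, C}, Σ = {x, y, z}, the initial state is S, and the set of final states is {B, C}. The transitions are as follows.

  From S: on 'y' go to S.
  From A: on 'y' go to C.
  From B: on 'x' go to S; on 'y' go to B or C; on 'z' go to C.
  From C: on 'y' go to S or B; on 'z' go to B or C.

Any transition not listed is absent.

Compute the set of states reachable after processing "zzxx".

∅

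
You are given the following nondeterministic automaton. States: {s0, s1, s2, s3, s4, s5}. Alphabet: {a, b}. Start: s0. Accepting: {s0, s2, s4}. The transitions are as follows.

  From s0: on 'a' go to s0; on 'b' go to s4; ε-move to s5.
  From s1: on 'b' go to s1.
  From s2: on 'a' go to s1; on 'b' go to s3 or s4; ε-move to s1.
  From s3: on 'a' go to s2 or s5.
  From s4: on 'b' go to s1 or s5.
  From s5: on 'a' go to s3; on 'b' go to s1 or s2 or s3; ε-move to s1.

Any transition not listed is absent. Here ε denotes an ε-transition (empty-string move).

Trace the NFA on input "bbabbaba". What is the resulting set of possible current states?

{s1, s2, s5}

Start: ε-closure({s0}) = {s0, s1, s5}.
Read 'b': s0→{s4}, s1→{s1}, s5→{s1, s2, s3}; now {s1, s2, s3, s4}.
Read 'b': s1→{s1}, s2→{s3, s4}, s3→∅, s4→{s1, s5}; now {s1, s3, s4, s5}.
Read 'a': s1→∅, s3→{s2, s5}, s4→∅, s5→{s3}; union {s2, s3, s5}; ε-closure = {s1, s2, s3, s5}.
Read 'b': s1→{s1}, s2→{s3, s4}, s3→∅, s5→{s1, s2, s3}; now {s1, s2, s3, s4}.
Read 'b': s1→{s1}, s2→{s3, s4}, s3→∅, s4→{s1, s5}; now {s1, s3, s4, s5}.
Read 'a': s1→∅, s3→{s2, s5}, s4→∅, s5→{s3}; union {s2, s3, s5}; ε-closure = {s1, s2, s3, s5}.
Read 'b': s1→{s1}, s2→{s3, s4}, s3→∅, s5→{s1, s2, s3}; now {s1, s2, s3, s4}.
Read 'a': s1→∅, s2→{s1}, s3→{s2, s5}, s4→∅; now {s1, s2, s5}.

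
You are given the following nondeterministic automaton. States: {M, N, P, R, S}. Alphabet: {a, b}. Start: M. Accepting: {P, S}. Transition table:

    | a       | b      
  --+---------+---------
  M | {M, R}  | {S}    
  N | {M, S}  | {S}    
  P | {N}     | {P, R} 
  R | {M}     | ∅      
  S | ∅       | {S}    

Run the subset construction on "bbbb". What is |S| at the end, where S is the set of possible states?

Start in {M}.
Read 'b': M→{S}; now {S}.
Read 'b': S→{S}; now {S}.
Read 'b': S→{S}; now {S}.
Read 'b': S→{S}; now {S}.
That set has 1 state.

1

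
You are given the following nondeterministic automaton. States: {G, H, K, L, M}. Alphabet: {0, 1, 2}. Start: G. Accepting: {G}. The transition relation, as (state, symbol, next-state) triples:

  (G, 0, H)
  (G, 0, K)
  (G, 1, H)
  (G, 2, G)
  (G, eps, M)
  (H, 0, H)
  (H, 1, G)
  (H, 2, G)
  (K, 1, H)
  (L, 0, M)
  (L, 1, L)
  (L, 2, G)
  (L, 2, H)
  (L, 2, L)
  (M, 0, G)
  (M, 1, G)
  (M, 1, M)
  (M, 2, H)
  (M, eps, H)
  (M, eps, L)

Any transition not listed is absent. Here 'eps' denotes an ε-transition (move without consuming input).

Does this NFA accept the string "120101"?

Yes

Start: ε-closure({G}) = {G, H, L, M}.
Read '1': {G, H, L, M} → {G, H, L, M}.
Read '2': {G, H, L, M} → {G, H, L, M}.
Read '0': {G, H, L, M} → {G, H, K, L, M}.
Read '1': {G, H, K, L, M} → {G, H, L, M}.
Read '0': {G, H, L, M} → {G, H, K, L, M}.
Read '1': {G, H, K, L, M} → {G, H, L, M}.
The final set {G, H, L, M} contains the accepting state G.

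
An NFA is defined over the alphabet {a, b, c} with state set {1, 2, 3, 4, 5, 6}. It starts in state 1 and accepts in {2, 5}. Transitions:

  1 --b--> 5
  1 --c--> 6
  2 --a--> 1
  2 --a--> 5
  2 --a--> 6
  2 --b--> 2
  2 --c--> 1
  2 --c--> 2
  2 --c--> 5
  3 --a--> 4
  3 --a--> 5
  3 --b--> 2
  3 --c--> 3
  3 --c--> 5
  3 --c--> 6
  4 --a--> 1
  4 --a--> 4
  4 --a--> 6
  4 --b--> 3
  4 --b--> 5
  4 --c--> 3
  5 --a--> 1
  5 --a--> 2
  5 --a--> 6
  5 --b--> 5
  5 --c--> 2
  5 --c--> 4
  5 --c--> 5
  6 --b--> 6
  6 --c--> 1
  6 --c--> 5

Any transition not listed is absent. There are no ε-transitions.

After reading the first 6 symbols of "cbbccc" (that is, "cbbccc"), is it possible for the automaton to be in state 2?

Yes

Start in {1}.
Read 'c': 1→{6}; now {6}.
Read 'b': 6→{6}; now {6}.
Read 'b': 6→{6}; now {6}.
Read 'c': 6→{1, 5}; now {1, 5}.
Read 'c': 1→{6}, 5→{2, 4, 5}; now {2, 4, 5, 6}.
Read 'c': 2→{1, 2, 5}, 4→{3}, 5→{2, 4, 5}, 6→{1, 5}; now {1, 2, 3, 4, 5}.
State 2 is in {1, 2, 3, 4, 5}.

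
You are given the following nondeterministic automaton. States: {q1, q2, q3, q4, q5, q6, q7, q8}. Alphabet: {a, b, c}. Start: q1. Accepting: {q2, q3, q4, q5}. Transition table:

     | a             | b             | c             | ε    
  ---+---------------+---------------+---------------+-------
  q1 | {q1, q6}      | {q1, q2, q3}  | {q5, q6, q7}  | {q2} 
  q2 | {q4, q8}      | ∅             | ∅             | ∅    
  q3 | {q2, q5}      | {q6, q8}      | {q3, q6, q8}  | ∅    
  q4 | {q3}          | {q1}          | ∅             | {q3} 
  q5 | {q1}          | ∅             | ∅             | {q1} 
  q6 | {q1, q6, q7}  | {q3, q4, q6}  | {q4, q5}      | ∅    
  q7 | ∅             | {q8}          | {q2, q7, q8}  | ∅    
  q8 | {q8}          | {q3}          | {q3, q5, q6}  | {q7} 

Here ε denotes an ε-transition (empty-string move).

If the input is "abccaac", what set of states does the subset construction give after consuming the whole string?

Start: ε-closure({q1}) = {q1, q2}.
Read 'a': q1→{q1, q6}, q2→{q4, q8}; union {q1, q4, q6, q8}; ε-closure = {q1, q2, q3, q4, q6, q7, q8}.
Read 'b': q1→{q1, q2, q3}, q2→∅, q3→{q6, q8}, q4→{q1}, q6→{q3, q4, q6}, q7→{q8}, q8→{q3}; union {q1, q2, q3, q4, q6, q8}; ε-closure = {q1, q2, q3, q4, q6, q7, q8}.
Read 'c': q1→{q5, q6, q7}, q2→∅, q3→{q3, q6, q8}, q4→∅, q6→{q4, q5}, q7→{q2, q7, q8}, q8→{q3, q5, q6}; union {q2, q3, q4, q5, q6, q7, q8}; ε-closure = {q1, q2, q3, q4, q5, q6, q7, q8}.
Read 'c': q1→{q5, q6, q7}, q2→∅, q3→{q3, q6, q8}, q4→∅, q5→∅, q6→{q4, q5}, q7→{q2, q7, q8}, q8→{q3, q5, q6}; union {q2, q3, q4, q5, q6, q7, q8}; ε-closure = {q1, q2, q3, q4, q5, q6, q7, q8}.
Read 'a': q1→{q1, q6}, q2→{q4, q8}, q3→{q2, q5}, q4→{q3}, q5→{q1}, q6→{q1, q6, q7}, q7→∅, q8→{q8}; now {q1, q2, q3, q4, q5, q6, q7, q8}.
Read 'a': q1→{q1, q6}, q2→{q4, q8}, q3→{q2, q5}, q4→{q3}, q5→{q1}, q6→{q1, q6, q7}, q7→∅, q8→{q8}; now {q1, q2, q3, q4, q5, q6, q7, q8}.
Read 'c': q1→{q5, q6, q7}, q2→∅, q3→{q3, q6, q8}, q4→∅, q5→∅, q6→{q4, q5}, q7→{q2, q7, q8}, q8→{q3, q5, q6}; union {q2, q3, q4, q5, q6, q7, q8}; ε-closure = {q1, q2, q3, q4, q5, q6, q7, q8}.

{q1, q2, q3, q4, q5, q6, q7, q8}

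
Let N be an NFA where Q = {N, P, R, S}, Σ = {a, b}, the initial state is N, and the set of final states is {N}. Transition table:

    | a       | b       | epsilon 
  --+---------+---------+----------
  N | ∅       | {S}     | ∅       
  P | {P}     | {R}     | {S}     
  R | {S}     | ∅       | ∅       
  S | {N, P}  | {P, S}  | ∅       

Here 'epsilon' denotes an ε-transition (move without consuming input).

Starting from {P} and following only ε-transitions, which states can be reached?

Begin with {P}.
ε-move P → S; add S.

{P, S}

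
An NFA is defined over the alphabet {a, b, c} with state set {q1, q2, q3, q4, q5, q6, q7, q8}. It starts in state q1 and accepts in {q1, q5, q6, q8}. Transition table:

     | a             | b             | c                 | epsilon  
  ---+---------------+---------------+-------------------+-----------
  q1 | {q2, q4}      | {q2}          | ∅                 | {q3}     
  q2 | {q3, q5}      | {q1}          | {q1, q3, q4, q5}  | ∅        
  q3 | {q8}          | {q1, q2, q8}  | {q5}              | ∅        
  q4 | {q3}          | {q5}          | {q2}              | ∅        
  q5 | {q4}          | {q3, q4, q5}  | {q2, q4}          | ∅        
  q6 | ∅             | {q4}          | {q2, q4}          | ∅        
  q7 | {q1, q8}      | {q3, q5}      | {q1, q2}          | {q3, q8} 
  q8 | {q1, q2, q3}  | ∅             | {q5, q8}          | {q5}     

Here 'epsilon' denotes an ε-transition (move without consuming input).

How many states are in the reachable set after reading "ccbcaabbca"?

6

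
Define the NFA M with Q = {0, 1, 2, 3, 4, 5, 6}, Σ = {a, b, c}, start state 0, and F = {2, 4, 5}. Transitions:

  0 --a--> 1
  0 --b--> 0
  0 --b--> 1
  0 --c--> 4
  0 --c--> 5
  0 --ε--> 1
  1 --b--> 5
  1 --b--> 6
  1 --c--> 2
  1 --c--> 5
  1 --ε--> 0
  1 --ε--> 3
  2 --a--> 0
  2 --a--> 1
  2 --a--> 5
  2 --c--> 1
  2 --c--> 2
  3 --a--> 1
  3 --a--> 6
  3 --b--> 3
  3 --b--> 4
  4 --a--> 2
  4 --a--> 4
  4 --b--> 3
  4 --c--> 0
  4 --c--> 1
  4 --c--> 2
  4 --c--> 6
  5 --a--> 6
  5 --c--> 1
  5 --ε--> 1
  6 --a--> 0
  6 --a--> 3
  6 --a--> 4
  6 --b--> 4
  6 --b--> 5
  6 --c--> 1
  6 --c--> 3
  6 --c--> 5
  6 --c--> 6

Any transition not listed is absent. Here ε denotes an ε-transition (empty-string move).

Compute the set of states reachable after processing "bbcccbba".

Start: ε-closure({0}) = {0, 1, 3}.
Read 'b': 0→{0, 1}, 1→{5, 6}, 3→{3, 4}; now {0, 1, 3, 4, 5, 6}.
Read 'b': 0→{0, 1}, 1→{5, 6}, 3→{3, 4}, 4→{3}, 5→∅, 6→{4, 5}; now {0, 1, 3, 4, 5, 6}.
Read 'c': 0→{4, 5}, 1→{2, 5}, 3→∅, 4→{0, 1, 2, 6}, 5→{1}, 6→{1, 3, 5, 6}; now {0, 1, 2, 3, 4, 5, 6}.
Read 'c': 0→{4, 5}, 1→{2, 5}, 2→{1, 2}, 3→∅, 4→{0, 1, 2, 6}, 5→{1}, 6→{1, 3, 5, 6}; now {0, 1, 2, 3, 4, 5, 6}.
Read 'c': 0→{4, 5}, 1→{2, 5}, 2→{1, 2}, 3→∅, 4→{0, 1, 2, 6}, 5→{1}, 6→{1, 3, 5, 6}; now {0, 1, 2, 3, 4, 5, 6}.
Read 'b': 0→{0, 1}, 1→{5, 6}, 2→∅, 3→{3, 4}, 4→{3}, 5→∅, 6→{4, 5}; now {0, 1, 3, 4, 5, 6}.
Read 'b': 0→{0, 1}, 1→{5, 6}, 3→{3, 4}, 4→{3}, 5→∅, 6→{4, 5}; now {0, 1, 3, 4, 5, 6}.
Read 'a': 0→{1}, 1→∅, 3→{1, 6}, 4→{2, 4}, 5→{6}, 6→{0, 3, 4}; now {0, 1, 2, 3, 4, 6}.

{0, 1, 2, 3, 4, 6}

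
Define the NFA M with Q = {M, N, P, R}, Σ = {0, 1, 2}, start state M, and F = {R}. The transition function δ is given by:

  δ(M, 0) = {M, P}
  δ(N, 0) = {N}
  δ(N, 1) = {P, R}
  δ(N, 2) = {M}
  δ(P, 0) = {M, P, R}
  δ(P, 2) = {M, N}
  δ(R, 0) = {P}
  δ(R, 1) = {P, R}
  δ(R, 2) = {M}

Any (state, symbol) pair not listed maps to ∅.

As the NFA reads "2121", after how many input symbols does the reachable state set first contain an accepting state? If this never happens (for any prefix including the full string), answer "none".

Start in {M}.
Read '2': M→∅; now ∅.
The set is empty and remains empty for the remaining 3 symbols.
No reachable set along the way intersects F.

none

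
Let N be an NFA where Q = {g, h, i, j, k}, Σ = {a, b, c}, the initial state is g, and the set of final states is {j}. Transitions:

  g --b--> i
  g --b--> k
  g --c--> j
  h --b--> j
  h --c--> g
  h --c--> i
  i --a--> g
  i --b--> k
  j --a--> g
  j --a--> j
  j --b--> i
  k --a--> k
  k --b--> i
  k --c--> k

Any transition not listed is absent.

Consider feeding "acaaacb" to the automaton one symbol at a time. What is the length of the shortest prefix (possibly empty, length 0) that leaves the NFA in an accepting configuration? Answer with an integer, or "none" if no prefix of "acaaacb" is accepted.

none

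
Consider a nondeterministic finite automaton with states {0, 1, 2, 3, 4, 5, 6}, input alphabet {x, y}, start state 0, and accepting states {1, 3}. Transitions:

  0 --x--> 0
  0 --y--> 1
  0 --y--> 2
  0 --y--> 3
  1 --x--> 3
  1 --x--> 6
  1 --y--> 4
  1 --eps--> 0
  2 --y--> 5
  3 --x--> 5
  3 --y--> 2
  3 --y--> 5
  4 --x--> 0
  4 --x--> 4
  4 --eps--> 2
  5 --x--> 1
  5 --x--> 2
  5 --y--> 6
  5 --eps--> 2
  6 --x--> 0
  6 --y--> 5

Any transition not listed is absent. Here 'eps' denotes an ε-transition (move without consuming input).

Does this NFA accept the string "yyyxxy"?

Yes

Start in {0}.
Read 'y': {0} → {0, 1, 2, 3}.
Read 'y': {0, 1, 2, 3} → {0, 1, 2, 3, 4, 5}.
Read 'y': {0, 1, 2, 3, 4, 5} → {0, 1, 2, 3, 4, 5, 6}.
Read 'x': {0, 1, 2, 3, 4, 5, 6} → {0, 1, 2, 3, 4, 5, 6}.
Read 'x': {0, 1, 2, 3, 4, 5, 6} → {0, 1, 2, 3, 4, 5, 6}.
Read 'y': {0, 1, 2, 3, 4, 5, 6} → {0, 1, 2, 3, 4, 5, 6}.
The final set {0, 1, 2, 3, 4, 5, 6} contains the accepting states 1, 3.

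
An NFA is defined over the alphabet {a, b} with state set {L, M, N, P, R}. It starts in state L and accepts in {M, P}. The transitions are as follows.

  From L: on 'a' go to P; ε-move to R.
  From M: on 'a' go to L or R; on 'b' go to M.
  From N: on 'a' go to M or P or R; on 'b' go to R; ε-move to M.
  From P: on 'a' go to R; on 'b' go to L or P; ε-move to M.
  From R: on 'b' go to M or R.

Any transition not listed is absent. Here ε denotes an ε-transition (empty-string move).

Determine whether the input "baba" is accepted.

No

Start: ε-closure({L}) = {L, R}.
Read 'b': L→∅, R→{M, R}; now {M, R}.
Read 'a': M→{L, R}, R→∅; now {L, R}.
Read 'b': L→∅, R→{M, R}; now {M, R}.
Read 'a': M→{L, R}, R→∅; now {L, R}.
The final set {L, R} contains no accepting state.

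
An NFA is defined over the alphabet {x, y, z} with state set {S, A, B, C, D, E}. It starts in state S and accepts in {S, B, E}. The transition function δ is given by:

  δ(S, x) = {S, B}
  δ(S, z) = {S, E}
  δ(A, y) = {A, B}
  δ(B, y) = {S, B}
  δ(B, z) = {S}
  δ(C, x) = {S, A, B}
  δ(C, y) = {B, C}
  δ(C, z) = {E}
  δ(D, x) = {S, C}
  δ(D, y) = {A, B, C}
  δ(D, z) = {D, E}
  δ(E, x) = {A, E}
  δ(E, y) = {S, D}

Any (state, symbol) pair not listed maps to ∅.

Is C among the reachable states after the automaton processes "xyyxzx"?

Start in {S}.
Read 'x': {S} → {S, B}.
Read 'y': {S, B} → {S, B}.
Read 'y': {S, B} → {S, B}.
Read 'x': {S, B} → {S, B}.
Read 'z': {S, B} → {S, E}.
Read 'x': {S, E} → {S, A, B, E}.
State C is not in {S, A, B, E}.

No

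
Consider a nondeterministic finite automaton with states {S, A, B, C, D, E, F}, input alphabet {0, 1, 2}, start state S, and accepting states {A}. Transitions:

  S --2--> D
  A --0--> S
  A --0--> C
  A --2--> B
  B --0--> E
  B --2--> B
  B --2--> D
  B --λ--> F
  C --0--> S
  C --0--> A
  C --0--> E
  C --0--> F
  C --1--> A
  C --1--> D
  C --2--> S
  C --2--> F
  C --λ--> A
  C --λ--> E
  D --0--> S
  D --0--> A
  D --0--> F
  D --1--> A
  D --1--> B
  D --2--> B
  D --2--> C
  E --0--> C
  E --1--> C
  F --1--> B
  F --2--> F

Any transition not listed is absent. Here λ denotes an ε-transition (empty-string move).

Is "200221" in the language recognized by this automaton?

Yes

Start in {S}.
Read '2': S→{D}; now {D}.
Read '0': D→{S, A, F}; now {S, A, F}.
Read '0': S→∅, A→{S, C}, F→∅; union {S, C}; ε-closure = {S, A, C, E}.
Read '2': S→{D}, A→{B}, C→{S, F}, E→∅; now {S, B, D, F}.
Read '2': S→{D}, B→{B, D}, D→{B, C}, F→{F}; union {B, C, D, F}; ε-closure = {A, B, C, D, E, F}.
Read '1': A→∅, B→∅, C→{A, D}, D→{A, B}, E→{C}, F→{B}; union {A, B, C, D}; ε-closure = {A, B, C, D, E, F}.
The final set {A, B, C, D, E, F} contains the accepting state A.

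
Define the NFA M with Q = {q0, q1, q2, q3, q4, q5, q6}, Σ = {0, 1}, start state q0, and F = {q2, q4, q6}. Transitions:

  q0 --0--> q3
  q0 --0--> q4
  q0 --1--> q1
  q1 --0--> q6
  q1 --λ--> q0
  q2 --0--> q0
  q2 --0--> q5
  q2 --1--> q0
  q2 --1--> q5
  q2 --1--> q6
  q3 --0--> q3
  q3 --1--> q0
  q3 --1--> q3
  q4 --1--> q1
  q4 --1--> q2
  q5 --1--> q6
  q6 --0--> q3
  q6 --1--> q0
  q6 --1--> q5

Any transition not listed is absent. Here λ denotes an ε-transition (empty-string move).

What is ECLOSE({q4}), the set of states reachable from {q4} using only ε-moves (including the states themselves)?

{q4}

Begin with {q4}.
No ε-moves leave this set, so the closure equals the set itself.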